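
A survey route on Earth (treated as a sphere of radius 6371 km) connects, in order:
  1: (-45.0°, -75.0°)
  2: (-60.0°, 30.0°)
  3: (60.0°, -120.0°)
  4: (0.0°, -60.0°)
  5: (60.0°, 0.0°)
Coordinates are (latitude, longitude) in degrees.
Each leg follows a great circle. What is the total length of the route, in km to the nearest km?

41674 km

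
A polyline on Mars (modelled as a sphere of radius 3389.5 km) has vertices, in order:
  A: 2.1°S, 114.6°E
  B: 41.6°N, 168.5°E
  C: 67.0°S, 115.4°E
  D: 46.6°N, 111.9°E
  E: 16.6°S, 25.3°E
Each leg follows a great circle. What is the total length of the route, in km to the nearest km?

23343 km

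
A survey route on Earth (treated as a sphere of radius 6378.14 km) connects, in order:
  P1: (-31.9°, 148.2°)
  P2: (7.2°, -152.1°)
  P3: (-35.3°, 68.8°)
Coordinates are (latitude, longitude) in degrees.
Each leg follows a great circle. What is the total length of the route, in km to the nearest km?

22505 km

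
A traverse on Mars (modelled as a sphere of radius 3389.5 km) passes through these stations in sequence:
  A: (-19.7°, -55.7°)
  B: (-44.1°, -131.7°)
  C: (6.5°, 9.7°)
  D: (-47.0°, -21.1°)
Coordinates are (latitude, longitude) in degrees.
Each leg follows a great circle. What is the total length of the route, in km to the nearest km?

Leg A→B: central angle 1.1613 rad, distance 3936.2 km.
Leg B→C: central angle 2.2606 rad, distance 7662.4 km.
Leg C→D: central angle 1.0481 rad, distance 3552.4 km.
Total: 3936.2 + 7662.4 + 3552.4 ≈ 15151 km.

15151 km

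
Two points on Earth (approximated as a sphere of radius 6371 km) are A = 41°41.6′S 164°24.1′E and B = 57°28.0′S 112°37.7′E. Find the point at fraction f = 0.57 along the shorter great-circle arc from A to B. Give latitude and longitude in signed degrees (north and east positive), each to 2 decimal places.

-53.59°, 139.29°

Central angle δ = 0.6279 rad. Interpolating on the sphere with fraction f = 0.57:
P = [sin((1−f)δ)·A + sin(fδ)·B] / sin δ = 0.4540·A + 0.5963·B in Cartesian coordinates,
giving P = (-0.4499, 0.3872, -0.8048), i.e. latitude -53.59°, longitude 139.29°.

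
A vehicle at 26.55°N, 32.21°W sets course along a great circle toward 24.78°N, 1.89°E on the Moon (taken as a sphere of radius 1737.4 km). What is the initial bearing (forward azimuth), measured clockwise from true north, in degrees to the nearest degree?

86°

With φ₁ = 0.4634, φ₂ = 0.4325, Δλ = 0.5952 rad, the forward-azimuth formula gives
θ = atan2( sin Δλ cos φ₂ , cos φ₁ sin φ₂ − sin φ₁ cos φ₂ cos Δλ ) = atan2(0.5090, 0.0389) = 85.63°.
So the initial bearing is 86°.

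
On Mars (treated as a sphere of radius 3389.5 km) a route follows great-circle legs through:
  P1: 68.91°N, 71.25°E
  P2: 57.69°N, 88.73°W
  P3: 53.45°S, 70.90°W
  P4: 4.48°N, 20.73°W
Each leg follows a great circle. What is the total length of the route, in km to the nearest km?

13969 km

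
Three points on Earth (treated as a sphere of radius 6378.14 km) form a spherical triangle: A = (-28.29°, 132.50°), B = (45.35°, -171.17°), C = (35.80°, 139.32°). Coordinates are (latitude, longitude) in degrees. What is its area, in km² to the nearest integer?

16115270 km²

Side lengths (central angles): a = 0.6661, b = 1.1242, c = 1.5649 rad; semiperimeter s = 1.6776.
By l'Huilier's theorem, tan(E/4) = √[tan(s/2) tan((s−a)/2) tan((s−b)/2) tan((s−c)/2)], giving spherical excess E = 0.3961 rad.
Area = E·R² = 0.3961 × (6378.14)² ≈ 16115270 km².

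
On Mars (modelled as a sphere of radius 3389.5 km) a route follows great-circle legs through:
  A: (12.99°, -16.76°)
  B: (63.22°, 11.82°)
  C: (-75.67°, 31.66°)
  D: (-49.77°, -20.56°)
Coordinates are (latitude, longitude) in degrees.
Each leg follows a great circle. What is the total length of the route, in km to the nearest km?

Leg A→B: central angle 0.9444 rad, distance 3201.1 km.
Leg B→C: central angle 2.4342 rad, distance 8250.8 km.
Leg C→D: central angle 0.5779 rad, distance 1958.6 km.
Total: 3201.1 + 8250.8 + 1958.6 ≈ 13411 km.

13411 km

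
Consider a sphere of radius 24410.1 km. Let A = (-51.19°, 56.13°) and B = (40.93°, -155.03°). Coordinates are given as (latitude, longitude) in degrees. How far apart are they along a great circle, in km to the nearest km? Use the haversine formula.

66591 km

With latitudes φ₁ = -51.190°, φ₂ = 40.930° and longitude difference Δλ = 148.840°:
Haversine: a = sin²(Δφ/2) + cos φ₁ cos φ₂ sin²(Δλ/2) = 0.5185 + (0.6267)(0.7555)(0.9279) = 0.95785.
Central angle c = 2·arcsin(√a) = 2.72803 rad.
Distance = R·c = 24410.1 × 2.7280 ≈ 66591 km.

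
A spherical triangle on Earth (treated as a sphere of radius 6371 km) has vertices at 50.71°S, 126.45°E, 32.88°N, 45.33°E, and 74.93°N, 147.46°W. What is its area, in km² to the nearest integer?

98461940 km²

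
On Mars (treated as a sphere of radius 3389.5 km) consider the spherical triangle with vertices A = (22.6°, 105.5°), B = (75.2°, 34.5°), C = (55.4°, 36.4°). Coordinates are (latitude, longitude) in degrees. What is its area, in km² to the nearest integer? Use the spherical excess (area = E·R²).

2310225 km²

Side lengths (central angles): a = 0.3458, b = 1.0433, c = 1.1059 rad; semiperimeter s = 1.2475.
By l'Huilier's theorem, tan(E/4) = √[tan(s/2) tan((s−a)/2) tan((s−b)/2) tan((s−c)/2)], giving spherical excess E = 0.2011 rad.
Area = E·R² = 0.2011 × (3389.5)² ≈ 2310225 km².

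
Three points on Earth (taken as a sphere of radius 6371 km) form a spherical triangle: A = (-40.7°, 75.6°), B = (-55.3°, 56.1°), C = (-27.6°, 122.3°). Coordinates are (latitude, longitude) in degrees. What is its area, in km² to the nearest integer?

Side lengths (central angles): a = 0.9466, b = 0.7030, c = 0.3394 rad; semiperimeter s = 0.9945.
By l'Huilier's theorem, tan(E/4) = √[tan(s/2) tan((s−a)/2) tan((s−b)/2) tan((s−c)/2)], giving spherical excess E = 0.1019 rad.
Area = E·R² = 0.1019 × (6371)² ≈ 4134876 km².

4134876 km²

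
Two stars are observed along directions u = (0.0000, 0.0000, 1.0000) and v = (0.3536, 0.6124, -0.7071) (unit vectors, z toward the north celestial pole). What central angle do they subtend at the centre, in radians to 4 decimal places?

u·v = -0.7071; |u| = 1.0000, |v| = 1.0000.
cos θ = (u·v)/(|u||v|) = -0.7071, so θ = 2.3562 rad.

2.3562 rad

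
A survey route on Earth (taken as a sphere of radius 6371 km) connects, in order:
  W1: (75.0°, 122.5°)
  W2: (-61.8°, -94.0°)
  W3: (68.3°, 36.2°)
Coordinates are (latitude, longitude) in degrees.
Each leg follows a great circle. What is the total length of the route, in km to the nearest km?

Leg W1→W2: central angle 2.8227 rad, distance 17983.6 km.
Leg W2→W3: central angle 2.7697 rad, distance 17645.5 km.
Total: 17983.6 + 17645.5 ≈ 35629 km.

35629 km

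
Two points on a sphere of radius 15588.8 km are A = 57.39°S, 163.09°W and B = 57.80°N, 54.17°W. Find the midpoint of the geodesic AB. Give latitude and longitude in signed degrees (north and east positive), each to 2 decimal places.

0.35°, -109.08°

The central angle between A and B is δ = 2.5080 rad.
With f = 0.5, the slerp weights are sin((1−f)δ)/sin δ = 1.6050 and sin(fδ)/sin δ = 1.6050.
Weighted sum of the unit vectors: (1.6050)·(-0.5156,-0.1568,-0.8424) + (1.6050)·(0.3119,-0.4320,0.8462) = (-0.3269, -0.9450, 0.0062).
Converting back: φ = atan2(z, √(x²+y²)) = 0.35°, λ = atan2(y, x) = -109.08°.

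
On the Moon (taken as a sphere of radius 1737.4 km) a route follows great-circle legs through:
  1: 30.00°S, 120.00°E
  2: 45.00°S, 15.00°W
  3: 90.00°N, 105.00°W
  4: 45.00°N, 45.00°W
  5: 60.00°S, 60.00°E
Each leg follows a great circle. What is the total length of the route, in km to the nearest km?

12411 km

Leg 1→2: central angle 1.6503 rad, distance 2867.3 km.
Leg 2→3: central angle 2.3562 rad, distance 4093.7 km.
Leg 3→4: central angle 0.7854 rad, distance 1364.6 km.
Leg 4→5: central angle 2.3516 rad, distance 4085.7 km.
Total: 2867.3 + 4093.7 + 1364.6 + 4085.7 ≈ 12411 km.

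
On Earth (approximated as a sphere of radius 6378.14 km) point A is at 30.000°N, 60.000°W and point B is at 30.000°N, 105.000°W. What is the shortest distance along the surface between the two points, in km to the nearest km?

With latitudes φ₁ = 30.000°, φ₂ = 30.000° and longitude difference Δλ = -45.000°:
cos c = sin φ₁ sin φ₂ + cos φ₁ cos φ₂ cos Δλ = (0.5000)(0.5000) + (0.8660)(0.8660)(0.7071) = 0.78033,
so c = arccos(0.78033) = 0.67560 rad.
Distance = R·c = 6378.14 × 0.6756 ≈ 4309 km.

4309 km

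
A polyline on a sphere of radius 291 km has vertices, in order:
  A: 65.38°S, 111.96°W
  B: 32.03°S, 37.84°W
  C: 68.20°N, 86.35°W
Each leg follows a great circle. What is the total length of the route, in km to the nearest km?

Leg A→B: central angle 0.9536 rad, distance 277.5 km.
Leg B→C: central angle 1.8586 rad, distance 540.9 km.
Total: 277.5 + 540.9 ≈ 818 km.

818 km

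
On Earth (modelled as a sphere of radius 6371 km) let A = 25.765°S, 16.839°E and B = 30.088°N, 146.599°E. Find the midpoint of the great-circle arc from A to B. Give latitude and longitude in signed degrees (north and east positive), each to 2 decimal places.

Central angle δ = 2.3693 rad. Interpolating on the sphere with fraction f = 0.5:
P = [sin((1−f)δ)·A + sin(fδ)·B] / sin δ = 1.3276·A + 1.3276·B in Cartesian coordinates,
giving P = (0.1854, 0.9787, 0.0885), i.e. latitude 5.08°, longitude 79.28°.

5.08°, 79.28°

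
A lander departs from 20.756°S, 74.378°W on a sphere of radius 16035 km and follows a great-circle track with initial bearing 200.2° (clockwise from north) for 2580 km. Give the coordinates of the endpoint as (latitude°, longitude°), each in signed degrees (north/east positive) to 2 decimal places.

-29.37°, -78.02°

Angular distance δ = d/R = 2580/16035 = 0.16090 rad; initial bearing θ = 3.4941 rad.
sin φ₂ = sin φ₁ cos δ + cos φ₁ sin δ cos θ = (-0.3544)(0.9871) + (0.9351)(0.1602)(-0.9385) = -0.4904, so φ₂ = -29.37°.
Δλ = atan2(sin θ sin δ cos φ₁, cos δ − sin φ₁ sin φ₂) = atan2(-0.0517, 0.8133) = -3.639°.
λ₂ = -74.378° − 3.639° = -78.02°.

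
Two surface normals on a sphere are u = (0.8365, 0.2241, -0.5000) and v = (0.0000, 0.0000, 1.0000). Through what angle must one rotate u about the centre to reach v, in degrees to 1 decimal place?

120.0°

u·v = -0.5000; |u| = 1.0000, |v| = 1.0000.
cos θ = (u·v)/(|u||v|) = -0.5000, so θ = 120.0°.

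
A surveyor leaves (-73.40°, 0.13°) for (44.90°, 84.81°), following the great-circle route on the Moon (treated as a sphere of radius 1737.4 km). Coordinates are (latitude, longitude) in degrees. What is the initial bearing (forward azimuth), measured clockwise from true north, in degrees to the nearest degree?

Δλ = 84.680° = 1.4779 rad.
y = sin Δλ · cos φ₂ = (0.9957)(0.7083) = 0.7053
x = cos φ₁ sin φ₂ − sin φ₁ cos φ₂ cos Δλ = (0.2857)(0.7059) − (-0.9583)(0.7083)(0.0927) = 0.2646
θ = atan2(y, x) = 69.44°, so the bearing is 69°.

69°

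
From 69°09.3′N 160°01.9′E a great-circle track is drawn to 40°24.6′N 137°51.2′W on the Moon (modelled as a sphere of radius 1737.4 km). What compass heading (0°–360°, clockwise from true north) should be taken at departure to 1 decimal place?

98.6°

Δλ = 62.115° = 1.0841 rad.
y = sin Δλ · cos φ₂ = (0.8839)(0.7614) = 0.6730
x = cos φ₁ sin φ₂ − sin φ₁ cos φ₂ cos Δλ = (0.3558)(0.6483) − (0.9345)(0.7614)(0.4677) = -0.1021
θ = atan2(y, x) = 98.63°, so the bearing is 98.6°.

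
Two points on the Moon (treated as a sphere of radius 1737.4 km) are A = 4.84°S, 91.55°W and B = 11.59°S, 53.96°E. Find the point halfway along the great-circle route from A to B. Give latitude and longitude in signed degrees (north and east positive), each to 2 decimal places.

The central angle between A and B is δ = 2.4777 rad.
With f = 0.5, the slerp weights are sin((1−f)δ)/sin δ = 1.5343 and sin(fδ)/sin δ = 1.5343.
Weighted sum of the unit vectors: (1.5343)·(-0.0270,-0.9961,-0.0844) + (1.5343)·(0.5764,0.7921,-0.2009) = (0.8429, -0.3129, -0.4377).
Converting back: φ = atan2(z, √(x²+y²)) = -25.96°, λ = atan2(y, x) = -20.37°.

-25.96°, -20.37°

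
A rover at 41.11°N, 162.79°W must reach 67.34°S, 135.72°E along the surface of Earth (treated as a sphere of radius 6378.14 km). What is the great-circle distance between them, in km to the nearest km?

13127 km

With latitudes φ₁ = 41.110°, φ₂ = -67.340° and longitude difference Δλ = -61.490°:
Haversine: a = sin²(Δφ/2) + cos φ₁ cos φ₂ sin²(Δλ/2) = 0.6582 + (0.7534)(0.3853)(0.2613) = 0.73410.
Central angle c = 2·arcsin(√a) = 2.05805 rad.
Distance = R·c = 6378.14 × 2.0580 ≈ 13127 km.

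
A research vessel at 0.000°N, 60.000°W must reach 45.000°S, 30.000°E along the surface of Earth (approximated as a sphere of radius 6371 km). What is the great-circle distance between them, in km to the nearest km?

10008 km

With latitudes φ₁ = 0.000°, φ₂ = -45.000° and longitude difference Δλ = 90.000°:
cos c = sin φ₁ sin φ₂ + cos φ₁ cos φ₂ cos Δλ = (0.0000)(-0.7071) + (1.0000)(0.7071)(0.0000) = -0.00000,
so c = arccos(-0.00000) = 1.57080 rad.
Distance = R·c = 6371 × 1.5708 ≈ 10008 km.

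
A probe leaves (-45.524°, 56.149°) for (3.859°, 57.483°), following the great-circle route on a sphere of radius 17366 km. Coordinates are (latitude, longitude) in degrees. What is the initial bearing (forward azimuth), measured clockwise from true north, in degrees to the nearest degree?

2°

With φ₁ = -0.7945, φ₂ = 0.0674, Δλ = 0.0233 rad, the forward-azimuth formula gives
θ = atan2( sin Δλ cos φ₂ , cos φ₁ sin φ₂ − sin φ₁ cos φ₂ cos Δλ ) = atan2(0.0232, 0.7589) = 1.75°.
So the initial bearing is 2°.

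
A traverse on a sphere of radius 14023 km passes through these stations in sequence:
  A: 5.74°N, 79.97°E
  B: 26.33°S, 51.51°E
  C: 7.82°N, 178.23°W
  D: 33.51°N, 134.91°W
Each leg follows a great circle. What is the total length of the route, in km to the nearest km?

Leg A→B: central angle 0.7383 rad, distance 10352.8 km.
Leg B→C: central angle 2.2577 rad, distance 31660.2 km.
Leg C→D: central angle 0.8284 rad, distance 11616.1 km.
Total: 10352.8 + 31660.2 + 11616.1 ≈ 53629 km.

53629 km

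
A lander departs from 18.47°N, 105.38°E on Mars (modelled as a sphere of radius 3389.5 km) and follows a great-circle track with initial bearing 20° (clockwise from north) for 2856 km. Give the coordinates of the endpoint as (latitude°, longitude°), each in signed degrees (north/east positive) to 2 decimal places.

61.17°, 137.35°

Angular distance δ = d/R = 2856/3389.5 = 0.84260 rad; initial bearing θ = 0.3491 rad.
sin φ₂ = sin φ₁ cos δ + cos φ₁ sin δ cos θ = (0.3168)(0.6655) + (0.9485)(0.7464)(0.9397) = 0.8761, so φ₂ = 61.17°.
Δλ = atan2(sin θ sin δ cos φ₁, cos δ − sin φ₁ sin φ₂) = atan2(0.2421, 0.3880) = 31.967°.
λ₂ = 105.380° + 31.967° = 137.35°.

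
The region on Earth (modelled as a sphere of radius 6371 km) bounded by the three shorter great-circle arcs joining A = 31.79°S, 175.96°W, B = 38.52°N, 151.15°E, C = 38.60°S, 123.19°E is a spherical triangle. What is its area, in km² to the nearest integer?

Side lengths (central angles): a = 1.4187, b = 0.8603, c = 1.3384 rad; semiperimeter s = 1.8087.
By l'Huilier's theorem, tan(E/4) = √[tan(s/2) tan((s−a)/2) tan((s−b)/2) tan((s−c)/2)], giving spherical excess E = 0.6958 rad.
Area = E·R² = 0.6958 × (6371)² ≈ 28240973 km².

28240973 km²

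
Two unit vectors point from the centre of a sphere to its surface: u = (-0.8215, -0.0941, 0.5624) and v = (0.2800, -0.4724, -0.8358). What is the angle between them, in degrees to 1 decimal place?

u·v = -0.6556; |u| = 1.0000, |v| = 1.0001.
cos θ = (u·v)/(|u||v|) = -0.6556, so θ = 131.0°.

131.0°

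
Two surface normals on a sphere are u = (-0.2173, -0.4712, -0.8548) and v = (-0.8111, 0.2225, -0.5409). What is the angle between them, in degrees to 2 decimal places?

57.74°

u·v = 0.5338; |u| = 1.0000, |v| = 1.0000.
cos θ = (u·v)/(|u||v|) = 0.5338, so θ = 57.74°.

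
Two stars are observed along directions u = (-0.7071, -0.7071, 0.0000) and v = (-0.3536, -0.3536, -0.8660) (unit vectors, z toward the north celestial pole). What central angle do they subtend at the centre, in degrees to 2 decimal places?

u·v = 0.5001; |u| = 1.0000, |v| = 1.0000.
cos θ = (u·v)/(|u||v|) = 0.5001, so θ = 60.00°.

60.00°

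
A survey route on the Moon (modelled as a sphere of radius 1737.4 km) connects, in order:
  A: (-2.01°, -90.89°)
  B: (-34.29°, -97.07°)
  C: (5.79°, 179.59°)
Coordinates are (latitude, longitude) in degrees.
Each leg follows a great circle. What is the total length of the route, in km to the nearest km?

3657 km

Leg A→B: central angle 0.5723 rad, distance 994.3 km.
Leg B→C: central angle 1.5323 rad, distance 2662.2 km.
Total: 994.3 + 2662.2 ≈ 3657 km.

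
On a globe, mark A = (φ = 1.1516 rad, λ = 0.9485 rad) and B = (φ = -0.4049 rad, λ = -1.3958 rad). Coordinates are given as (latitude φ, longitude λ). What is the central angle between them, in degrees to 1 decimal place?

128.4°

Let φ₁ = 1.1516 rad, φ₂ = -0.4049 rad, and Δλ = -2.3443 rad.
Haversine: a = sin²(Δφ/2) + cos φ₁ cos φ₂ sin²(Δλ/2) = 0.4929 + (0.4070)(0.9191)(0.8493) = 0.81060.
Central angle c = 2·arcsin(√a) = 2.24106 rad.
So the angular separation is 128.4°.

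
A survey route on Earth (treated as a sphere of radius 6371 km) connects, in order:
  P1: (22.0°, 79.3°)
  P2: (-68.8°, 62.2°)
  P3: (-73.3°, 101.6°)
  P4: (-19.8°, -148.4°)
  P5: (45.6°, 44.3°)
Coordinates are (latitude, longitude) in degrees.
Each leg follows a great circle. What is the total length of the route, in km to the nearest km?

37101 km

Leg P1→P2: central angle 1.5996 rad, distance 10191.0 km.
Leg P2→P3: central angle 0.2316 rad, distance 1475.5 km.
Leg P3→P4: central angle 1.3367 rad, distance 8516.0 km.
Leg P4→P5: central angle 2.6556 rad, distance 16918.8 km.
Total: 10191.0 + 1475.5 + 8516.0 + 16918.8 ≈ 37101 km.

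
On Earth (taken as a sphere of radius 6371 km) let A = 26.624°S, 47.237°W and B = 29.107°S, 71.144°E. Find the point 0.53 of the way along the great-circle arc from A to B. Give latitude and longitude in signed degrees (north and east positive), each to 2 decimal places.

The central angle between A and B is δ = 1.7247 rad.
With f = 0.53, the slerp weights are sin((1−f)δ)/sin δ = 0.7334 and sin(fδ)/sin δ = 0.8015.
Weighted sum of the unit vectors: (0.7334)·(0.6070,-0.6563,-0.4481) + (0.8015)·(0.2824,0.8268,-0.4864) = (0.6715, 0.1814, -0.7185).
Converting back: φ = atan2(z, √(x²+y²)) = -45.93°, λ = atan2(y, x) = 15.11°.

-45.93°, 15.11°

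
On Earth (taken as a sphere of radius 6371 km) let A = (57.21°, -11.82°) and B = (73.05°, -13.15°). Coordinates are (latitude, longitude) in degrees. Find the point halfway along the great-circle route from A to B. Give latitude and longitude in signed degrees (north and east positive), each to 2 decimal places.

65.13°, -12.29°

The central angle between A and B is δ = 0.2766 rad.
With f = 0.5, the slerp weights are sin((1−f)δ)/sin δ = 0.5048 and sin(fδ)/sin δ = 0.5048.
Weighted sum of the unit vectors: (0.5048)·(0.5301,-0.1109,0.8407) + (0.5048)·(0.2839,-0.0663,0.9566) = (0.4109, -0.0895, 0.9073).
Converting back: φ = atan2(z, √(x²+y²)) = 65.13°, λ = atan2(y, x) = -12.29°.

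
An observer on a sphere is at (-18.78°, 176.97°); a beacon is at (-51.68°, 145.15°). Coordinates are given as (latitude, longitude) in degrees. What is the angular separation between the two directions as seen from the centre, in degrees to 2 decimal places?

41.29°

Let φ₁ = -0.3278 rad, φ₂ = -0.9020 rad, and Δλ = -0.5554 rad.
Haversine: a = sin²(Δφ/2) + cos φ₁ cos φ₂ sin²(Δλ/2) = 0.0802 + (0.9468)(0.6201)(0.0751) = 0.12430.
Central angle c = 2·arcsin(√a) = 0.72063 rad.
So the angular separation is 41.29°.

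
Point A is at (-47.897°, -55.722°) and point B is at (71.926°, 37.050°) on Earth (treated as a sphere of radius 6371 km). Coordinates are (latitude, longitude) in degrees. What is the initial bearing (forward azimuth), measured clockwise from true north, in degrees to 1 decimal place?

26.3°

With φ₁ = -0.8360, φ₂ = 1.2553, Δλ = 1.6192 rad, the forward-azimuth formula gives
θ = atan2( sin Δλ cos φ₂ , cos φ₁ sin φ₂ − sin φ₁ cos φ₂ cos Δλ ) = atan2(0.3099, 0.6263) = 26.33°.
So the initial bearing is 26.3°.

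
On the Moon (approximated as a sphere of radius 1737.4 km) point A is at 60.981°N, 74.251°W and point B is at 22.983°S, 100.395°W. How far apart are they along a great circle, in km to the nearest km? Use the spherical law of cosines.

Let φ₁ = 1.0643 rad, φ₂ = -0.4011 rad, and Δλ = -0.4563 rad.
cos c = sin φ₁ sin φ₂ + cos φ₁ cos φ₂ cos Δλ = (0.8745)(-0.3905) + (0.4851)(0.9206)(0.8977) = 0.05946,
so c = arccos(0.05946) = 1.51130 rad.
Distance = R·c = 1737.4 × 1.5113 ≈ 2626 km.

2626 km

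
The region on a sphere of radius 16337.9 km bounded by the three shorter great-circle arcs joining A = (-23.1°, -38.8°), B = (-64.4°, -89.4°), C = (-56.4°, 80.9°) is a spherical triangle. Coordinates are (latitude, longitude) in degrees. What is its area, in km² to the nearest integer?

Side lengths (central angles): a = 1.0293, b = 1.4961, c = 0.9197 rad; semiperimeter s = 1.7225.
By l'Huilier's theorem, tan(E/4) = √[tan(s/2) tan((s−a)/2) tan((s−b)/2) tan((s−c)/2)], giving spherical excess E = 0.5661 rad.
Area = E·R² = 0.5661 × (16337.9)² ≈ 151102176 km².

151102176 km²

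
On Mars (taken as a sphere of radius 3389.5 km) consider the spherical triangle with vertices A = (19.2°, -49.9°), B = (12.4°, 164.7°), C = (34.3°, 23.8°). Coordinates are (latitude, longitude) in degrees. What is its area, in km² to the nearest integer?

Side lengths (central angles): a = 2.1003, b = 1.1546, c = 2.3303 rad; semiperimeter s = 2.7926.
By l'Huilier's theorem, tan(E/4) = √[tan(s/2) tan((s−a)/2) tan((s−b)/2) tan((s−c)/2)], giving spherical excess E = 2.4900 rad.
Area = E·R² = 2.4900 × (3389.5)² ≈ 28606995 km².

28606995 km²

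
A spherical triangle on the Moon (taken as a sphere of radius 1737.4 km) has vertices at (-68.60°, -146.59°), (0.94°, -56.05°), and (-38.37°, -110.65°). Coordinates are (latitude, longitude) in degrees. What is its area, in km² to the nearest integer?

979318 km²

Side lengths (central angles): a = 1.1108, b = 0.6274, c = 1.5895 rad; semiperimeter s = 1.6639.
By l'Huilier's theorem, tan(E/4) = √[tan(s/2) tan((s−a)/2) tan((s−b)/2) tan((s−c)/2)], giving spherical excess E = 0.3244 rad.
Area = E·R² = 0.3244 × (1737.4)² ≈ 979318 km².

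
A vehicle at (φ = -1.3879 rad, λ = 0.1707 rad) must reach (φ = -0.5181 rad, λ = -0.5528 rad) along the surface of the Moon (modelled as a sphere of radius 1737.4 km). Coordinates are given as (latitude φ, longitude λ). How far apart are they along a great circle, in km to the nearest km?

1599 km

With latitudes φ₁ = -79.521°, φ₂ = -29.685° and longitude difference Δλ = -41.453°:
Haversine: a = sin²(Δφ/2) + cos φ₁ cos φ₂ sin²(Δλ/2) = 0.1775 + (0.1819)(0.8688)(0.1253) = 0.19730.
Central angle c = 2·arcsin(√a) = 0.92053 rad.
Distance = R·c = 1737.4 × 0.9205 ≈ 1599 km.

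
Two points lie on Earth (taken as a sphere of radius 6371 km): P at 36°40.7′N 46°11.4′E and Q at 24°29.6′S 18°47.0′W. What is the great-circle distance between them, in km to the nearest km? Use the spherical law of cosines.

Let φ₁ = 0.6402 rad, φ₂ = -0.4275 rad, and Δλ = -1.1340 rad.
cos c = sin φ₁ sin φ₂ + cos φ₁ cos φ₂ cos Δλ = (0.5973)(-0.4146) + (0.8020)(0.9100)(0.4230) = 0.06110,
so c = arccos(0.06110) = 1.50965 rad.
Distance = R·c = 6371 × 1.5097 ≈ 9618 km.

9618 km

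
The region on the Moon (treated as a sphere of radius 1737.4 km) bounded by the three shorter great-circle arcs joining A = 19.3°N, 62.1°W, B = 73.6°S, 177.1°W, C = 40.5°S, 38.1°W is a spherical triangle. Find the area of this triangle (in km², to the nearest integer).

1915341 km²

Side lengths (central angles): a = 1.0917, b = 1.1141, c = 2.0149 rad; semiperimeter s = 2.1104.
By l'Huilier's theorem, tan(E/4) = √[tan(s/2) tan((s−a)/2) tan((s−b)/2) tan((s−c)/2)], giving spherical excess E = 0.6345 rad.
Area = E·R² = 0.6345 × (1737.4)² ≈ 1915341 km².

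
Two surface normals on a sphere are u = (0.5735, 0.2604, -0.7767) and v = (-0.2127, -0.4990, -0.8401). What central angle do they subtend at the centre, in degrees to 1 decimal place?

u·v = 0.4006; |u| = 1.0000, |v| = 1.0000.
cos θ = (u·v)/(|u||v|) = 0.4006, so θ = 66.4°.

66.4°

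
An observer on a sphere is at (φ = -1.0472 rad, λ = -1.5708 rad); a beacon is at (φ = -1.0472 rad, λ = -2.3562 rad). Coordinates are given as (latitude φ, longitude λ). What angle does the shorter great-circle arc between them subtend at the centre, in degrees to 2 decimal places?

22.06°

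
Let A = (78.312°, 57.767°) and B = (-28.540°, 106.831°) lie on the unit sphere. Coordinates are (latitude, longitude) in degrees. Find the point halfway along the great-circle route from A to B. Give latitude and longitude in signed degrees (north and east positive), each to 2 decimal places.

Central angle δ = 1.9297 rad. Interpolating on the sphere with fraction f = 0.5:
P = [sin((1−f)δ)·A + sin(fδ)·B] / sin δ = 0.8779·A + 0.8779·B in Cartesian coordinates,
giving P = (-0.1285, 0.8886, 0.4403), i.e. latitude 26.12°, longitude 98.23°.

26.12°, 98.23°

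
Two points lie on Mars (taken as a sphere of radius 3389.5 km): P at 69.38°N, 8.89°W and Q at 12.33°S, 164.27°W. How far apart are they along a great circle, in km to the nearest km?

With latitudes φ₁ = 69.380°, φ₂ = -12.330° and longitude difference Δλ = -155.380°:
cos c = sin φ₁ sin φ₂ + cos φ₁ cos φ₂ cos Δλ = (0.9359)(-0.2135) + (0.3522)(0.9769)(-0.9091) = -0.51263,
so c = arccos(-0.51263) = 2.10904 rad.
Distance = R·c = 3389.5 × 2.1090 ≈ 7149 km.

7149 km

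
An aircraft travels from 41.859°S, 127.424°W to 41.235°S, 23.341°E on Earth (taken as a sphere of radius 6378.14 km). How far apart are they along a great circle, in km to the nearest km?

In radians: φ₁ = -0.7306, φ₂ = -0.7197, Δλ = 150.765° = 2.6313 rad.
cos c = sin φ₁ sin φ₂ + cos φ₁ cos φ₂ cos Δλ = (-0.6673)(-0.6591) + (0.7448)(0.7520)(-0.8726) = -0.04890,
so c = arccos(-0.04890) = 1.61971 rad.
Distance = R·c = 6378.14 × 1.6197 ≈ 10331 km.

10331 km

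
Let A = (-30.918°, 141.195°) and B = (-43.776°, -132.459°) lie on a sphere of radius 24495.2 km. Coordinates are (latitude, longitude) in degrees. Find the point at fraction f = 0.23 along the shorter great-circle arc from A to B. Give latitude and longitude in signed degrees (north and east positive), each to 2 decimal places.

-39.52°, 156.81°

Central angle δ = 1.1648 rad. Interpolating on the sphere with fraction f = 0.23:
P = [sin((1−f)δ)·A + sin(fδ)·B] / sin δ = 0.8505·A + 0.2881·B in Cartesian coordinates,
giving P = (-0.7091, 0.3038, -0.6364), i.e. latitude -39.52°, longitude 156.81°.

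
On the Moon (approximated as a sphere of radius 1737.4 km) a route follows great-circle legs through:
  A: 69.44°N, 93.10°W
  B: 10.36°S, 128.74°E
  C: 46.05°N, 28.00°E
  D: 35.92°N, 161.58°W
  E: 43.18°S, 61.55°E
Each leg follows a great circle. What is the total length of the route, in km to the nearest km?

Leg A→B: central angle 2.0106 rad, distance 3493.2 km.
Leg B→C: central angle 1.8304 rad, distance 3180.1 km.
Leg C→D: central angle 1.7030 rad, distance 2958.9 km.
Leg D→E: central angle 2.5543 rad, distance 4437.8 km.
Total: 3493.2 + 3180.1 + 2958.9 + 4437.8 ≈ 14070 km.

14070 km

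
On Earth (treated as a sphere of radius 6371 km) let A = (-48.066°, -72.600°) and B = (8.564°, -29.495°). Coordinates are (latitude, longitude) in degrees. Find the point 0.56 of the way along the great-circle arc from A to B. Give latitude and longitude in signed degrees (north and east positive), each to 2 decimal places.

The central angle between A and B is δ = 1.1900 rad.
With f = 0.56, the slerp weights are sin((1−f)δ)/sin δ = 0.5386 and sin(fδ)/sin δ = 0.6658.
Weighted sum of the unit vectors: (0.5386)·(0.1998,-0.6377,-0.7439) + (0.6658)·(0.8607,-0.4869,0.1489) = (0.6807, -0.6676, -0.3015).
Converting back: φ = atan2(z, √(x²+y²)) = -17.55°, λ = atan2(y, x) = -44.44°.

-17.55°, -44.44°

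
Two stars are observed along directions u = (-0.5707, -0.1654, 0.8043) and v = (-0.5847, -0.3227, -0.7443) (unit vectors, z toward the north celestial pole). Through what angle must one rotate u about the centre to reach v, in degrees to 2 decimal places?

102.22°

u·v = -0.2116; |u| = 1.0000, |v| = 1.0000.
cos θ = (u·v)/(|u||v|) = -0.2116, so θ = 102.22°.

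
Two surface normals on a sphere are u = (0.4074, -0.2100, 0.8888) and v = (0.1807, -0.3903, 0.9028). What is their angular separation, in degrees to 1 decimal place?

u·v = 0.9580; |u| = 1.0000, |v| = 1.0000.
cos θ = (u·v)/(|u||v|) = 0.9580, so θ = 16.7°.

16.7°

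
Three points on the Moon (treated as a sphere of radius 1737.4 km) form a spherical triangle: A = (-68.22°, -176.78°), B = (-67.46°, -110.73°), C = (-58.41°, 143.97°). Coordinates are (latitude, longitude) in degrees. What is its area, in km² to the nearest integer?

Side lengths (central angles): a = 0.7470, b = 0.3437, c = 0.4143 rad; semiperimeter s = 0.7524.
By l'Huilier's theorem, tan(E/4) = √[tan(s/2) tan((s−a)/2) tan((s−b)/2) tan((s−c)/2)], giving spherical excess E = 0.0248 rad.
Area = E·R² = 0.0248 × (1737.4)² ≈ 74728 km².

74728 km²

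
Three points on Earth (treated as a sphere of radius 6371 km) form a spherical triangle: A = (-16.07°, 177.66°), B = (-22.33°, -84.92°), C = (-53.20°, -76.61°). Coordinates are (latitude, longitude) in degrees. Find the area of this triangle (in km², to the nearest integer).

Side lengths (central angles): a = 0.5500, b = 1.5051, c = 1.5804 rad; semiperimeter s = 1.8178.
By l'Huilier's theorem, tan(E/4) = √[tan(s/2) tan((s−a)/2) tan((s−b)/2) tan((s−c)/2)], giving spherical excess E = 0.5295 rad.
Area = E·R² = 0.5295 × (6371)² ≈ 21493013 km².

21493013 km²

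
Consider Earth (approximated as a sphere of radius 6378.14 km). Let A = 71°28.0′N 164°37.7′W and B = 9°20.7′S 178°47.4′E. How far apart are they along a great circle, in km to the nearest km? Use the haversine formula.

9080 km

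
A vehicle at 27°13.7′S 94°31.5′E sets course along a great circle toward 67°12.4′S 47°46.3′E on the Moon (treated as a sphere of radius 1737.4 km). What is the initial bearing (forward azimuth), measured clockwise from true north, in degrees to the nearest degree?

202°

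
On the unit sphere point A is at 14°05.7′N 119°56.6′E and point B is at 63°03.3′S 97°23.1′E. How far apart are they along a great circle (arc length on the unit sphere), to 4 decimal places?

1.3809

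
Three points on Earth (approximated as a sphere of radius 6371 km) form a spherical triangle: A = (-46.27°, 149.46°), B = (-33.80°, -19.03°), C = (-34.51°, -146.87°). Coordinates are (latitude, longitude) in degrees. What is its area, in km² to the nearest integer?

39549351 km²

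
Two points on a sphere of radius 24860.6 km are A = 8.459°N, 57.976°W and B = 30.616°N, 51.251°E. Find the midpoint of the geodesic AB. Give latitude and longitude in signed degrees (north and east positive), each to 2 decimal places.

Central angle δ = 1.7777 rad. Interpolating on the sphere with fraction f = 0.5:
P = [sin((1−f)δ)·A + sin(fδ)·B] / sin δ = 0.7933·A + 0.7933·B in Cartesian coordinates,
giving P = (0.8434, -0.1328, 0.5207), i.e. latitude 31.38°, longitude -8.95°.

31.38°, -8.95°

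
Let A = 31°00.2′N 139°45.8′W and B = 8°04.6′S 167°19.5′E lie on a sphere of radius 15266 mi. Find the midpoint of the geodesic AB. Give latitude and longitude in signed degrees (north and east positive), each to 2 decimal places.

12.75°, -168.27°

Central angle δ = 1.1159 rad. Interpolating on the sphere with fraction f = 0.5:
P = [sin((1−f)δ)·A + sin(fδ)·B] / sin δ = 0.5894·A + 0.5894·B in Cartesian coordinates,
giving P = (-0.9550, -0.1983, 0.2208), i.e. latitude 12.75°, longitude -168.27°.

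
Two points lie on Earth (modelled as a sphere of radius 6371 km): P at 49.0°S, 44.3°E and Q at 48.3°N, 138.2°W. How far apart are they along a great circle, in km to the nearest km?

With latitudes φ₁ = -49.000°, φ₂ = 48.300° and longitude difference Δλ = 177.500°:
cos c = sin φ₁ sin φ₂ + cos φ₁ cos φ₂ cos Δλ = (-0.7547)(0.7466) + (0.6561)(0.6652)(-0.9990) = -0.99951,
so c = arccos(-0.99951) = 3.11029 rad.
Distance = R·c = 6371 × 3.1103 ≈ 19816 km.

19816 km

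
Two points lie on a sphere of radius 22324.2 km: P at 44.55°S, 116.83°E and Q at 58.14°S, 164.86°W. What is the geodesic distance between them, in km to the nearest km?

With latitudes φ₁ = -44.550°, φ₂ = -58.140° and longitude difference Δλ = 78.310°:
cos c = sin φ₁ sin φ₂ + cos φ₁ cos φ₂ cos Δλ = (-0.7015)(-0.8493) + (0.7126)(0.5278)(0.2026) = 0.67206,
so c = arccos(0.67206) = 0.83381 rad.
Distance = R·c = 22324.2 × 0.8338 ≈ 18614 km.

18614 km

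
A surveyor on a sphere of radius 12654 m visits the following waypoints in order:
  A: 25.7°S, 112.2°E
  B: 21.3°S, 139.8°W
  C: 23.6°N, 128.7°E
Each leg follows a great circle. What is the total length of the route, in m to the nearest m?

Leg A→B: central angle 1.6729 rad, distance 21168.5 m.
Leg B→C: central angle 1.7394 rad, distance 22010.0 m.
Total: 21168.5 + 22010.0 ≈ 43179 m.

43179 m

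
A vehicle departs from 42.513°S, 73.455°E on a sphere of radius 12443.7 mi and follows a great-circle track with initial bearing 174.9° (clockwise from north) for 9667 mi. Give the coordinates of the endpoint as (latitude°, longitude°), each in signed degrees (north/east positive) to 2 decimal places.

Angular distance δ = d/R = 9667/12443.7 = 0.77686 rad; initial bearing θ = 3.0526 rad.
sin φ₂ = sin φ₁ cos δ + cos φ₁ sin δ cos θ = (-0.6758)(0.7131) + (0.7371)(0.7010)(-0.9960) = -0.9966, so φ₂ = -85.28°.
Δλ = atan2(sin θ sin δ cos φ₁, cos δ − sin φ₁ sin φ₂) = atan2(0.0459, 0.0397) = 49.197°.
λ₂ = 73.455° + 49.197° = 122.65°.

-85.28°, 122.65°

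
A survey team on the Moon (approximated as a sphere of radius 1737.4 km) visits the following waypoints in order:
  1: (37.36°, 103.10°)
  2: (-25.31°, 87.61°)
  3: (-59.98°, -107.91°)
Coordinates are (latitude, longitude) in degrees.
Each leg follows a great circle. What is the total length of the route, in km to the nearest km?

4794 km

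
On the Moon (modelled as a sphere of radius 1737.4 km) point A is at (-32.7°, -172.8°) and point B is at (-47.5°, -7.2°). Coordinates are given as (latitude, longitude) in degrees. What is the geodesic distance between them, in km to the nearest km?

With latitudes φ₁ = -32.700°, φ₂ = -47.500° and longitude difference Δλ = 165.600°:
cos c = sin φ₁ sin φ₂ + cos φ₁ cos φ₂ cos Δλ = (-0.5402)(-0.7373) + (0.8415)(0.6756)(-0.9686) = -0.15235,
so c = arccos(-0.15235) = 1.72374 rad.
Distance = R·c = 1737.4 × 1.7237 ≈ 2995 km.

2995 km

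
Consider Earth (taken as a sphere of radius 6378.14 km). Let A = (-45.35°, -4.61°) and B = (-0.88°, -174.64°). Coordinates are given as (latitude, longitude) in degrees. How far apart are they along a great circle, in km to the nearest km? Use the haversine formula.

14798 km

With latitudes φ₁ = -45.350°, φ₂ = -0.880° and longitude difference Δλ = -170.030°:
Haversine: a = sin²(Δφ/2) + cos φ₁ cos φ₂ sin²(Δλ/2) = 0.1432 + (0.7028)(0.9999)(0.9924) = 0.84058.
Central angle c = 2·arcsin(√a) = 2.32013 rad.
Distance = R·c = 6378.14 × 2.3201 ≈ 14798 km.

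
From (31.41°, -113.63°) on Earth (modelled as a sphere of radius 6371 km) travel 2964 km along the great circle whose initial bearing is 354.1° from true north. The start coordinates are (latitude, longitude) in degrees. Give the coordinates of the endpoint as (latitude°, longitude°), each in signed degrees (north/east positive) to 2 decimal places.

57.85°, -118.60°

Angular distance δ = d/R = 2964/6371 = 0.46523 rad; initial bearing θ = 6.1802 rad.
sin φ₂ = sin φ₁ cos δ + cos φ₁ sin δ cos θ = (0.5212)(0.8937) + (0.8535)(0.4486)(0.9947) = 0.8466, so φ₂ = 57.85°.
Δλ = atan2(sin θ sin δ cos φ₁, cos δ − sin φ₁ sin φ₂) = atan2(-0.0394, 0.4525) = -4.971°.
λ₂ = -113.630° − 4.971° = -118.60°.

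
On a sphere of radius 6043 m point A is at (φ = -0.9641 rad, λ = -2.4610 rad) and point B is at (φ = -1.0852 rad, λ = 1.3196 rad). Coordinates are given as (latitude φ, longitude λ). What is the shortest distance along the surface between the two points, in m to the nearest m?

6237 m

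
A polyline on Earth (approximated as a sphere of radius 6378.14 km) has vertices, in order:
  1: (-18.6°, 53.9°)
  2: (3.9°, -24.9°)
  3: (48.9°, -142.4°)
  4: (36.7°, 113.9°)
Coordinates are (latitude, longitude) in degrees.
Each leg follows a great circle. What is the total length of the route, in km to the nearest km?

28526 km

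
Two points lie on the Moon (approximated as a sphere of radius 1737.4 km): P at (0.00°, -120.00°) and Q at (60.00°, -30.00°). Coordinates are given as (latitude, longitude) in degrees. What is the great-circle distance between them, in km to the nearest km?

Let φ₁ = 0.0000 rad, φ₂ = 1.0472 rad, and Δλ = 1.5708 rad.
Haversine: a = sin²(Δφ/2) + cos φ₁ cos φ₂ sin²(Δλ/2) = 0.2500 + (1.0000)(0.5000)(0.5000) = 0.50000.
Central angle c = 2·arcsin(√a) = 1.57080 rad.
Distance = R·c = 1737.4 × 1.5708 ≈ 2729 km.

2729 km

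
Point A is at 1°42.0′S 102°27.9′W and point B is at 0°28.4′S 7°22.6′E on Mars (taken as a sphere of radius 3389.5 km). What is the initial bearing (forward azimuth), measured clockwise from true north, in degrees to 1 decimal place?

With φ₁ = -0.0297, φ₂ = -0.0083, Δλ = 1.9171 rad, the forward-azimuth formula gives
θ = atan2( sin Δλ cos φ₂ , cos φ₁ sin φ₂ − sin φ₁ cos φ₂ cos Δλ ) = atan2(0.9406, -0.0183) = 91.12°.
So the initial bearing is 91.1°.

91.1°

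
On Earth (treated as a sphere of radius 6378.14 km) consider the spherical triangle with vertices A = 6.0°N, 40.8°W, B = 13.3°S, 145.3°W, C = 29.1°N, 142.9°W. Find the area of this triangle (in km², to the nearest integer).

36620082 km²

Side lengths (central angles): a = 0.7411, b = 1.7025, c = 1.8404 rad; semiperimeter s = 2.1420.
By l'Huilier's theorem, tan(E/4) = √[tan(s/2) tan((s−a)/2) tan((s−b)/2) tan((s−c)/2)], giving spherical excess E = 0.9002 rad.
Area = E·R² = 0.9002 × (6378.14)² ≈ 36620082 km².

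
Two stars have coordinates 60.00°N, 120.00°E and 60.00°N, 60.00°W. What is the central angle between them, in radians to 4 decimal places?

1.0472 rad

Let φ₁ = 1.0472 rad, φ₂ = 1.0472 rad, and Δλ = -3.1416 rad.
cos c = sin φ₁ sin φ₂ + cos φ₁ cos φ₂ cos Δλ = (0.8660)(0.8660) + (0.5000)(0.5000)(-1.0000) = 0.50000,
so c = arccos(0.50000) = 1.04720 rad.
So the angular separation is 1.0472 rad.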